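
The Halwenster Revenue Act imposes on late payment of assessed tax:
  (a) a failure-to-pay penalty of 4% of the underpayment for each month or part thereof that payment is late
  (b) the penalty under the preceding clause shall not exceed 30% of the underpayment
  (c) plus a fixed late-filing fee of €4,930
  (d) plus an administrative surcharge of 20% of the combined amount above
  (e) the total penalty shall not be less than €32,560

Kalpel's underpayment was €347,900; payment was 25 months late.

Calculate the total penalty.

€131,160

Accrued rate: 4% × 25 = 100%, capped at 30% → 30%
Failure-to-pay penalty: 30% of €347,900 = €104,370
Penalty before surcharge: €104,370 + €4,930 = €109,300
Administrative surcharge: 20% of €109,300 = €21,860
Total penalty: €109,300 + €21,860 = €131,160
Minimum €32,560: €131,160 meets the minimum, no increase.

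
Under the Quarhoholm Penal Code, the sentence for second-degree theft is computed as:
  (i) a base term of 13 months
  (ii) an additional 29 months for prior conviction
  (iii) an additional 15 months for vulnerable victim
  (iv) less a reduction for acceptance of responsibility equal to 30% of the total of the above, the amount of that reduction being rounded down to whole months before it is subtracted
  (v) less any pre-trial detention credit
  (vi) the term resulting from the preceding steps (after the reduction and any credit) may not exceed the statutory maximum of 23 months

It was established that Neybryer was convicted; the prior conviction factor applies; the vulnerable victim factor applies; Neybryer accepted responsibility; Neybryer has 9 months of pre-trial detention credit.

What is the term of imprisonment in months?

23 months

Prior conviction enhancement: +29 months
Vulnerable victim enhancement: +15 months
Adjusted term: 13 months + 29 months + 15 months = 57 months
Acceptance of responsibility reduction: 30% of 57 months = 17 months (rounded down)
After reduction: 57 − 17 = 40 months
Less pre-trial detention credit: 40 months − 9 months = 31 months
Cap at 23 months: 31 months exceeds the cap → 23 months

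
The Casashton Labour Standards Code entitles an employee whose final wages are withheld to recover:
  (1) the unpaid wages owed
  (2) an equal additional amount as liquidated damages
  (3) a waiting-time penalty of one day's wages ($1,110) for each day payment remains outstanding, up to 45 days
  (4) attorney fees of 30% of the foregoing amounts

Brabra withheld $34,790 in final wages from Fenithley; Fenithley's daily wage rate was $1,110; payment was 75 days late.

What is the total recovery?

$155,389

Liquidated damages (equal amount): $34,790
Penalty days: min(75, 45) = 45
Waiting-time penalty: 45 × $1,110 = $49,950
Subtotal: $34,790 + $34,790 + $49,950 = $119,530
Attorney fees: 30% of $119,530 = $35,859
Total award: $119,530 + $35,859 = $155,389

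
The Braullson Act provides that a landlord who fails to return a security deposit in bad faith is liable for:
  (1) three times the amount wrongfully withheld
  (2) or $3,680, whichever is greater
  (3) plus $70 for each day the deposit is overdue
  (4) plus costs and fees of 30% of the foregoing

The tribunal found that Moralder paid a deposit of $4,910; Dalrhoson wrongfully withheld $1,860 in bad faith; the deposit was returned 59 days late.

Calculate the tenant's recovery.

$12,623

Trebled: 3 × $1,860 = $5,580
Minimum $3,680: $5,580 meets the minimum, no increase.
Late-return penalty: 59 × $70 = $4,130
Damages plus late penalty: $5,580 + $4,130 = $9,710
Costs and fees: 30% of $9,710 = $2,913
Total recovery: $9,710 + $2,913 = $12,623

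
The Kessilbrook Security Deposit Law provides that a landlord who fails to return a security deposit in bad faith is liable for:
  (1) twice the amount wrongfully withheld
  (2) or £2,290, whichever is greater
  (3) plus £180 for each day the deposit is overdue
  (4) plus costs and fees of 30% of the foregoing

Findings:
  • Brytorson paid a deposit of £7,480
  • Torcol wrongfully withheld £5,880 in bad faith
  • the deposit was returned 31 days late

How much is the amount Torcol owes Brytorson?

Doubled: 2 × £5,880 = £11,760
Minimum £2,290: £11,760 meets the minimum, no increase.
Late-return penalty: 31 × £180 = £5,580
Damages plus late penalty: £11,760 + £5,580 = £17,340
Costs and fees: 30% of £17,340 = £5,202
Total recovery: £17,340 + £5,202 = £22,542

£22,542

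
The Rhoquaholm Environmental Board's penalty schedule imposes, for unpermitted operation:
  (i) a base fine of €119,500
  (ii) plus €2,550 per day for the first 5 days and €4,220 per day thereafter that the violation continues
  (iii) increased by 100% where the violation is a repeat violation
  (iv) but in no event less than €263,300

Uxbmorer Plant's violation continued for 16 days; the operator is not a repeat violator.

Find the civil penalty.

€263,300

First 5 days: 5 × €2,550 = €12,750
Remaining days: (16 − 5) × €4,220 = €46,420
Per-day component: €12,750 + €46,420 = €59,170
Base plus per-day: €119,500 + €59,170 = €178,670
The operator is not a repeat violator: no 100% increase.
Minimum €263,300: €178,670 is below the minimum → €263,300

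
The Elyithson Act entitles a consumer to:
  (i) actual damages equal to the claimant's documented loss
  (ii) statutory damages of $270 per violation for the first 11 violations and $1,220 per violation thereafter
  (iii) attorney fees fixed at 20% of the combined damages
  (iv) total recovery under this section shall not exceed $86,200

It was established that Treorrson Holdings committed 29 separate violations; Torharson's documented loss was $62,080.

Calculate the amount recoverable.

First 11 violations: 11 × $270 = $2,970
Remaining violations: (29 − 11) × $1,220 = $21,960
Statutory damages: $2,970 + $21,960 = $24,930
Combined damages: $62,080 + $24,930 = $87,010
Attorney fees: 20% of $87,010 = $17,402
Total before cap: $87,010 + $17,402 = $104,412
Cap at $86,200: $104,412 exceeds the cap → $86,200

$86,200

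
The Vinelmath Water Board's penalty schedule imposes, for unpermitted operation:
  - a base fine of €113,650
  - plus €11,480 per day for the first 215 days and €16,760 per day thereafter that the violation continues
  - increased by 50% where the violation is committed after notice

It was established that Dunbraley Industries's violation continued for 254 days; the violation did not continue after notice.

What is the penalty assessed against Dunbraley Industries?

First 215 days: 215 × €11,480 = €2,468,200
Remaining days: (254 − 215) × €16,760 = €653,640
Per-day component: €2,468,200 + €653,640 = €3,121,840
Base plus per-day: €113,650 + €3,121,840 = €3,235,490
The violation did not continue after notice: no 50% increase.

€3,235,490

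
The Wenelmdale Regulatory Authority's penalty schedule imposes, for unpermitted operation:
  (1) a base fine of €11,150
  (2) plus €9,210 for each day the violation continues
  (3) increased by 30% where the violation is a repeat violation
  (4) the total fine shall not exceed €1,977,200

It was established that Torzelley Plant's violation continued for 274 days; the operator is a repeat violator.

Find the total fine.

Per-day component: 274 × €9,210 = €2,523,540
Base plus per-day: €11,150 + €2,523,540 = €2,534,690
Enhancement: 30% of €2,534,690 = €760,407
Enhanced fine: €2,534,690 + €760,407 = €3,295,097
Cap at €1,977,200: €3,295,097 exceeds the cap → €1,977,200

Civil penalty: €1,977,200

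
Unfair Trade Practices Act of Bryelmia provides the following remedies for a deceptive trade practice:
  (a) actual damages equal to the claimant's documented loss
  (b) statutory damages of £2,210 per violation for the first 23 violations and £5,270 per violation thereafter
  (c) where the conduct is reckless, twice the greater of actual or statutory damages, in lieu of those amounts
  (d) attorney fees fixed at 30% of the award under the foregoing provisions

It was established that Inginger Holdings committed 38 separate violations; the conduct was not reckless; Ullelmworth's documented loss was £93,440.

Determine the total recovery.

First 23 violations: 23 × £2,210 = £50,830
Remaining violations: (38 − 23) × £5,270 = £79,050
Statutory damages: £50,830 + £79,050 = £129,880
Conduct not reckless: the in-lieu enhancement does not apply.
Actual plus statutory damages: £93,440 + £129,880 = £223,320
Attorney fees: 30% of £223,320 = £66,996
Total recovery: £223,320 + £66,996 = £290,316

£290,316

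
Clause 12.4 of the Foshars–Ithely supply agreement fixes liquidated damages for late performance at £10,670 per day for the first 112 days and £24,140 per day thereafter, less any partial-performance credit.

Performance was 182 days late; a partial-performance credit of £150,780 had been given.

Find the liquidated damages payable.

First 112 days: 112 × £10,670 = £1,195,040
Remaining days: (182 − 112) × £24,140 = £1,689,800
Accrued per-day damages: £1,195,040 + £1,689,800 = £2,884,840
Less partial-performance credit: £2,884,840 − £150,780 = £2,734,060

£2,734,060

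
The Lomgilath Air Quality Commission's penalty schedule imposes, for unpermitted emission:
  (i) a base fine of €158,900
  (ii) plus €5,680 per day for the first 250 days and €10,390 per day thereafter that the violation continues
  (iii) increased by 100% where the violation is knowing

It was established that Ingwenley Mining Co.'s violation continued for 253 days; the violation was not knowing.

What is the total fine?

€1,610,070

First 250 days: 250 × €5,680 = €1,420,000
Remaining days: (253 − 250) × €10,390 = €31,170
Per-day component: €1,420,000 + €31,170 = €1,451,170
Base plus per-day: €158,900 + €1,451,170 = €1,610,070
The violation was not knowing: no 100% increase.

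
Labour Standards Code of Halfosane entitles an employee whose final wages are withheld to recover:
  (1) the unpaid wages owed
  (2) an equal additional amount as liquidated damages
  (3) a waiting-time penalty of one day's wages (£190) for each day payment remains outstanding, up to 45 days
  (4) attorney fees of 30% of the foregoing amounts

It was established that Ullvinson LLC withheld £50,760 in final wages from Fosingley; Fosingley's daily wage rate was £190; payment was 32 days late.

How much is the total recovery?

Liquidated damages (equal amount): £50,760
Penalty days: min(32, 45) = 32
Waiting-time penalty: 32 × £190 = £6,080
Subtotal: £50,760 + £50,760 + £6,080 = £107,600
Attorney fees: 30% of £107,600 = £32,280
Total award: £107,600 + £32,280 = £139,880

£139,880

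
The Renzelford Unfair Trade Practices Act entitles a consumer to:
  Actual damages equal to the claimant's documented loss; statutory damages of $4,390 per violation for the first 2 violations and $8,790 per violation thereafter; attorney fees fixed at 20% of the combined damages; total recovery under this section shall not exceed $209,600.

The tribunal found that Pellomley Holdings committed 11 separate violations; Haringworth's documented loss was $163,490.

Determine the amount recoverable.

$209,600

First 2 violations: 2 × $4,390 = $8,780
Remaining violations: (11 − 2) × $8,790 = $79,110
Statutory damages: $8,780 + $79,110 = $87,890
Combined damages: $163,490 + $87,890 = $251,380
Attorney fees: 20% of $251,380 = $50,276
Total before cap: $251,380 + $50,276 = $301,656
Cap at $209,600: $301,656 exceeds the cap → $209,600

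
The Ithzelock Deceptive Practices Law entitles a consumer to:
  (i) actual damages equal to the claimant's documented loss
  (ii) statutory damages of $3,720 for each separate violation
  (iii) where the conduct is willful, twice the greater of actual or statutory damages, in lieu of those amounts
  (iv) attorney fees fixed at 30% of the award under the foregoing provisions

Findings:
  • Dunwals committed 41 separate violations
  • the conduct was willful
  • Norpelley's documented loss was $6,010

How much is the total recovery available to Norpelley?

$396,552

Statutory damages: 41 × $3,720 = $152,520
Greater of actual damages ($6,010) or statutory damages ($152,520): $152,520
Doubled: 2 × $152,520 = $305,040
Attorney fees: 30% of $305,040 = $91,512
Total recovery: $305,040 + $91,512 = $396,552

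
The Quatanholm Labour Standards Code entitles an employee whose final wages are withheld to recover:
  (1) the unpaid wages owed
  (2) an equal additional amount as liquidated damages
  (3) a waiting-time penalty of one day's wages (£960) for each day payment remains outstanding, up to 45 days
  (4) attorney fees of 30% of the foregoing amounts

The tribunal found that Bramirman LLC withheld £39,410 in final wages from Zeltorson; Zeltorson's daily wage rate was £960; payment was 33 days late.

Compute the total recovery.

£143,650

Liquidated damages (equal amount): £39,410
Penalty days: min(33, 45) = 33
Waiting-time penalty: 33 × £960 = £31,680
Subtotal: £39,410 + £39,410 + £31,680 = £110,500
Attorney fees: 30% of £110,500 = £33,150
Total award: £110,500 + £33,150 = £143,650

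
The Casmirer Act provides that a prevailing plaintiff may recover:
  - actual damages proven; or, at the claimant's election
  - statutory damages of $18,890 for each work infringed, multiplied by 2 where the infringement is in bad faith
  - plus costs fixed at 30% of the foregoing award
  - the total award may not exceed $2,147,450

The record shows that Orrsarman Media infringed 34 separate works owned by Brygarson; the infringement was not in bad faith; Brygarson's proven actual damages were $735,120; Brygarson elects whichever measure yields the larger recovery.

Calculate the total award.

Statutory damages: 34 × $18,890 = $642,260
Infringement not in bad faith: no ×2 enhancement.
Greater of actual damages ($735,120) or statutory damages ($642,260): $735,120
Costs: 30% of $735,120 = $220,536
Award plus costs: $735,120 + $220,536 = $955,656
Cap at $2,147,450: $955,656 is within the cap, no reduction.

$955,656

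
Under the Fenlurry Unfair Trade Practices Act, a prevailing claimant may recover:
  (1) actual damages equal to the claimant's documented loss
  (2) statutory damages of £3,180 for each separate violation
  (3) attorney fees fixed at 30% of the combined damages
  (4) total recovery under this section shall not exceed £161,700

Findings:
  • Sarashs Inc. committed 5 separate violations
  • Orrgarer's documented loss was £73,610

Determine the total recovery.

£116,363

Statutory damages: 5 × £3,180 = £15,900
Combined damages: £73,610 + £15,900 = £89,510
Attorney fees: 30% of £89,510 = £26,853
Total before cap: £89,510 + £26,853 = £116,363
Cap at £161,700: £116,363 is within the cap, no reduction.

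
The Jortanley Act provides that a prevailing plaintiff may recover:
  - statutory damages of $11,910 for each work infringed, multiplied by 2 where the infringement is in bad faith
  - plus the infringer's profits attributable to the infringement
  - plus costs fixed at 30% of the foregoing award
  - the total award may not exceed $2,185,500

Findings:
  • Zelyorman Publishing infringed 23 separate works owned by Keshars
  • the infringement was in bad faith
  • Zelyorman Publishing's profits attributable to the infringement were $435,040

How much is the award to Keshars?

Statutory damages: 23 × $11,910 = $273,930
Doubled: 2 × $273,930 = $547,860
Combined award: $547,860 + $435,040 = $982,900
Costs: 30% of $982,900 = $294,870
Award plus costs: $982,900 + $294,870 = $1,277,770
Cap at $2,185,500: $1,277,770 is within the cap, no reduction.

$1,277,770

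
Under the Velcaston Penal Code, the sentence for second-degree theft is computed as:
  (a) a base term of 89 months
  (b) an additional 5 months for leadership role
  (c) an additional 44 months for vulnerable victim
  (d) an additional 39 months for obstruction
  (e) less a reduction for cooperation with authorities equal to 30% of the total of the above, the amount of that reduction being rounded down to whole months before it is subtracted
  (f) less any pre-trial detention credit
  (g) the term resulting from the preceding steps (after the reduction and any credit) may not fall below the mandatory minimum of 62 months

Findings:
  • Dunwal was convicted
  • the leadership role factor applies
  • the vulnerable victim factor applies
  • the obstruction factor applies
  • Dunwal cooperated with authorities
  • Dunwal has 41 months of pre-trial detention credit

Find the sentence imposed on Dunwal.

83 months

Leadership role enhancement: +5 months
Vulnerable victim enhancement: +44 months
Obstruction enhancement: +39 months
Adjusted term: 89 months + 5 months + 44 months + 39 months = 177 months
Cooperation with authorities reduction: 30% of 177 months = 53 months (rounded down)
After reduction: 177 − 53 = 124 months
Less pre-trial detention credit: 124 months − 41 months = 83 months
Minimum 62 months: 83 months meets the minimum, no increase.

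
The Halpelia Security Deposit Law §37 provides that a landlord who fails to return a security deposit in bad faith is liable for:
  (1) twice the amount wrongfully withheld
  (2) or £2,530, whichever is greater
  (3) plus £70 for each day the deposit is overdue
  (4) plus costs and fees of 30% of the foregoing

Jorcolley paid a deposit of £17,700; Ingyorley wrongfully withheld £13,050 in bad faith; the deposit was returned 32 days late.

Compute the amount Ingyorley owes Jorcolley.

Doubled: 2 × £13,050 = £26,100
Minimum £2,530: £26,100 meets the minimum, no increase.
Late-return penalty: 32 × £70 = £2,240
Damages plus late penalty: £26,100 + £2,240 = £28,340
Costs and fees: 30% of £28,340 = £8,502
Total recovery: £28,340 + £8,502 = £36,842

Recovery: £36,842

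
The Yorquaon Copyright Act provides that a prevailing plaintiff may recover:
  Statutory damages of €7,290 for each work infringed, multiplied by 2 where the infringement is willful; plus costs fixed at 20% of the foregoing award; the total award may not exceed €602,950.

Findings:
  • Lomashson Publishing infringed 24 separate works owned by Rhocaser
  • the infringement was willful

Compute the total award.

Statutory damages: 24 × €7,290 = €174,960
Doubled: 2 × €174,960 = €349,920
Costs: 20% of €349,920 = €69,984
Award plus costs: €349,920 + €69,984 = €419,904
Cap at €602,950: €419,904 is within the cap, no reduction.

€419,904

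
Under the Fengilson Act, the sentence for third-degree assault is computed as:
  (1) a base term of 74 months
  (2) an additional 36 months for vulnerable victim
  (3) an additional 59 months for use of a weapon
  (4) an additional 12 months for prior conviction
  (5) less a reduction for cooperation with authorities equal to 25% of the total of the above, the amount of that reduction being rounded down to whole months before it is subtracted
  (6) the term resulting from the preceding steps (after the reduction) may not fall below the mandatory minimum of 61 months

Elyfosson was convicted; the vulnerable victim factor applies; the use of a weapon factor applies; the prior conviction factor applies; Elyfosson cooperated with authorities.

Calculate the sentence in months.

136 months

Vulnerable victim enhancement: +36 months
Use of a weapon enhancement: +59 months
Prior conviction enhancement: +12 months
Adjusted term: 74 months + 36 months + 59 months + 12 months = 181 months
Cooperation with authorities reduction: 25% of 181 months = 45 months (rounded down)
After reduction: 181 − 45 = 136 months
Minimum 61 months: 136 months meets the minimum, no increase.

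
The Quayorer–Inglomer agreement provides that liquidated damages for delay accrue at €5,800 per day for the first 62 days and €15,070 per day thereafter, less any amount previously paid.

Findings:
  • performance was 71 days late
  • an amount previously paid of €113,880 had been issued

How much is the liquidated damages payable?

Liquidated damages: €381,350

First 62 days: 62 × €5,800 = €359,600
Remaining days: (71 − 62) × €15,070 = €135,630
Accrued per-day damages: €359,600 + €135,630 = €495,230
Less amount previously paid: €495,230 − €113,880 = €381,350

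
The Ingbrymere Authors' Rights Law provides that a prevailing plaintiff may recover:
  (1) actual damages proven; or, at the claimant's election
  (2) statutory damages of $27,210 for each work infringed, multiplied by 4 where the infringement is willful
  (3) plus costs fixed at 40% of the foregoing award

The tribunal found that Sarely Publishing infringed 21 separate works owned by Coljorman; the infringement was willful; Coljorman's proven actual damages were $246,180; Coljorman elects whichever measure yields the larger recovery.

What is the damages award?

Statutory damages: 21 × $27,210 = $571,410
Multiplied by 4: 4 × $571,410 = $2,285,640
Greater of actual damages ($246,180) or enhanced statutory damages ($2,285,640): $2,285,640
Costs: 40% of $2,285,640 = $914,256
Award plus costs: $2,285,640 + $914,256 = $3,199,896

$3,199,896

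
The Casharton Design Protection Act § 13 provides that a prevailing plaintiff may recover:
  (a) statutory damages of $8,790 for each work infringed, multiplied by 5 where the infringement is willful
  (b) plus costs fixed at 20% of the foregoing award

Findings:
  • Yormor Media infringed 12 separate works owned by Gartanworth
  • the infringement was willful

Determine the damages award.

$632,880

Statutory damages: 12 × $8,790 = $105,480
Multiplied by 5: 5 × $105,480 = $527,400
Costs: 20% of $527,400 = $105,480
Award plus costs: $527,400 + $105,480 = $632,880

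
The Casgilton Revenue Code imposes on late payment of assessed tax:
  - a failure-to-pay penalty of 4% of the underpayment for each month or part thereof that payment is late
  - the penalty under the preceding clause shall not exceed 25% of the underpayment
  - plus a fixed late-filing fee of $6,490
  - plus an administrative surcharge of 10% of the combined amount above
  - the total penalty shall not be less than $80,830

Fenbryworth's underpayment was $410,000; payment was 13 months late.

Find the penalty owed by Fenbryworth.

$119,889

Accrued rate: 4% × 13 = 52%, capped at 25% → 25%
Failure-to-pay penalty: 25% of $410,000 = $102,500
Penalty before surcharge: $102,500 + $6,490 = $108,990
Administrative surcharge: 10% of $108,990 = $10,899
Total penalty: $108,990 + $10,899 = $119,889
Minimum $80,830: $119,889 meets the minimum, no increase.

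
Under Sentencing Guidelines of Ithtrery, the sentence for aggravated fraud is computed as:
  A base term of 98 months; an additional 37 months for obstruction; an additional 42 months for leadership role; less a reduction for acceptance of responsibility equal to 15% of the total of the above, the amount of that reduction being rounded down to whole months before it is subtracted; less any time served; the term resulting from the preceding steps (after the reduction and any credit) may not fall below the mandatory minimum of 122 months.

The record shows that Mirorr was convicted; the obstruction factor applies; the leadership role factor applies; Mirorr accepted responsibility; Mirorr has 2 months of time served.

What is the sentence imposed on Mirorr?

149 months

Obstruction enhancement: +37 months
Leadership role enhancement: +42 months
Adjusted term: 98 months + 37 months + 42 months = 177 months
Acceptance of responsibility reduction: 15% of 177 months = 26 months (rounded down)
After reduction: 177 − 26 = 151 months
Less time served: 151 months − 2 months = 149 months
Minimum 122 months: 149 months meets the minimum, no increase.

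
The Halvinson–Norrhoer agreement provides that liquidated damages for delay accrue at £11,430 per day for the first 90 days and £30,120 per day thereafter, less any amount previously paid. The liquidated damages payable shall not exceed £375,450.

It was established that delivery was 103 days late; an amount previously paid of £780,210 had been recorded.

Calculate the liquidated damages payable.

First 90 days: 90 × £11,430 = £1,028,700
Remaining days: (103 − 90) × £30,120 = £391,560
Accrued per-day damages: £1,028,700 + £391,560 = £1,420,260
Less amount previously paid: £1,420,260 − £780,210 = £640,050
Cap at £375,450: £640,050 exceeds the cap → £375,450

£375,450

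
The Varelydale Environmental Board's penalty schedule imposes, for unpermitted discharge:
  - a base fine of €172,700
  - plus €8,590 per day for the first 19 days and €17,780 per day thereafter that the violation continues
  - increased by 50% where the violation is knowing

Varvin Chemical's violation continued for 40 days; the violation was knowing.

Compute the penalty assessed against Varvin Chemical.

Civil penalty: €1,063,935

First 19 days: 19 × €8,590 = €163,210
Remaining days: (40 − 19) × €17,780 = €373,380
Per-day component: €163,210 + €373,380 = €536,590
Base plus per-day: €172,700 + €536,590 = €709,290
Enhancement: 50% of €709,290 = €354,645
Enhanced fine: €709,290 + €354,645 = €1,063,935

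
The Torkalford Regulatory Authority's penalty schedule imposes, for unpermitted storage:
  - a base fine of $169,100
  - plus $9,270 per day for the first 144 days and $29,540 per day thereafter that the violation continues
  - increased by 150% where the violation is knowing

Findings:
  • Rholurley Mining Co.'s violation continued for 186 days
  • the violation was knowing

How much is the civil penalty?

First 144 days: 144 × $9,270 = $1,334,880
Remaining days: (186 − 144) × $29,540 = $1,240,680
Per-day component: $1,334,880 + $1,240,680 = $2,575,560
Base plus per-day: $169,100 + $2,575,560 = $2,744,660
Enhancement: 150% of $2,744,660 = $4,116,990
Enhanced fine: $2,744,660 + $4,116,990 = $6,861,650

$6,861,650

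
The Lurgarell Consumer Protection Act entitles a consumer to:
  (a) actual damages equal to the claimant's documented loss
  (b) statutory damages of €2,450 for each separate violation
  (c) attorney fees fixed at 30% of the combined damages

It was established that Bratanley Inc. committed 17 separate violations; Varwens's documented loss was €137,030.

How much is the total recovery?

Statutory damages: 17 × €2,450 = €41,650
Combined damages: €137,030 + €41,650 = €178,680
Attorney fees: 30% of €178,680 = €53,604
Total recovery: €178,680 + €53,604 = €232,284

€232,284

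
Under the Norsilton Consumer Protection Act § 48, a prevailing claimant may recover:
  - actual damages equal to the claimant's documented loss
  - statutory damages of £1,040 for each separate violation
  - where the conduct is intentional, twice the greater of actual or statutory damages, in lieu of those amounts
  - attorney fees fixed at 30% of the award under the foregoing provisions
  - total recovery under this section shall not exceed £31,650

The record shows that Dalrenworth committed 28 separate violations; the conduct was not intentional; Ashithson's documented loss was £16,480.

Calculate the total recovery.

Statutory damages: 28 × £1,040 = £29,120
Conduct not intentional: the in-lieu enhancement does not apply.
Actual plus statutory damages: £16,480 + £29,120 = £45,600
Attorney fees: 30% of £45,600 = £13,680
Total before cap: £45,600 + £13,680 = £59,280
Cap at £31,650: £59,280 exceeds the cap → £31,650

Total recovery: £31,650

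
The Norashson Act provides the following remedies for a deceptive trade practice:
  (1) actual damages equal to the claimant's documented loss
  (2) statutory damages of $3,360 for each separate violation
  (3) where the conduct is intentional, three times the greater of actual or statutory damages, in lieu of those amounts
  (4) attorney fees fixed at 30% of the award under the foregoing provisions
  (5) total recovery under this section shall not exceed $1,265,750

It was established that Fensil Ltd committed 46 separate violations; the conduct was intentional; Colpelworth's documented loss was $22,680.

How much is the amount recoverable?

$602,784

Statutory damages: 46 × $3,360 = $154,560
Greater of actual damages ($22,680) or statutory damages ($154,560): $154,560
Trebled: 3 × $154,560 = $463,680
Attorney fees: 30% of $463,680 = $139,104
Total before cap: $463,680 + $139,104 = $602,784
Cap at $1,265,750: $602,784 is within the cap, no reduction.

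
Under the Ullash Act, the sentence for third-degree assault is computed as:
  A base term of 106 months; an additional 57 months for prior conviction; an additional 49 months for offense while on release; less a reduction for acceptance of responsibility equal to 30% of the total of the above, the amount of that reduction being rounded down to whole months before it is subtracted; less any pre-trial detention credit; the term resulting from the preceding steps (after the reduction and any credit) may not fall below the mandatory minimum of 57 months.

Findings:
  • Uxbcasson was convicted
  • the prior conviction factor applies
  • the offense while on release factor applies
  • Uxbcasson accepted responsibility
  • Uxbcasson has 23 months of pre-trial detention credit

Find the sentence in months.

126 months

Prior conviction enhancement: +57 months
Offense while on release enhancement: +49 months
Adjusted term: 106 months + 57 months + 49 months = 212 months
Acceptance of responsibility reduction: 30% of 212 months = 63 months (rounded down)
After reduction: 212 − 63 = 149 months
Less pre-trial detention credit: 149 months − 23 months = 126 months
Minimum 57 months: 126 months meets the minimum, no increase.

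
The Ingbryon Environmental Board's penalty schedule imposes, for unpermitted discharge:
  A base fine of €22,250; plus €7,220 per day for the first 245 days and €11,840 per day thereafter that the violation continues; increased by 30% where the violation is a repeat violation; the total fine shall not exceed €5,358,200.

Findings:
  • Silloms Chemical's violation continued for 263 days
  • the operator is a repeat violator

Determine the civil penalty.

€2,605,551

First 245 days: 245 × €7,220 = €1,768,900
Remaining days: (263 − 245) × €11,840 = €213,120
Per-day component: €1,768,900 + €213,120 = €1,982,020
Base plus per-day: €22,250 + €1,982,020 = €2,004,270
Enhancement: 30% of €2,004,270 = €601,281
Enhanced fine: €2,004,270 + €601,281 = €2,605,551
Cap at €5,358,200: €2,605,551 is within the cap, no reduction.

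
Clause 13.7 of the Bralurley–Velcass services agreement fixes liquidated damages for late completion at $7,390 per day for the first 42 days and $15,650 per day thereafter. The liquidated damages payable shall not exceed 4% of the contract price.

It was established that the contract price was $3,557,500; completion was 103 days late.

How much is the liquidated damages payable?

$142,300

First 42 days: 42 × $7,390 = $310,380
Remaining days: (103 − 42) × $15,650 = $954,650
Accrued per-day damages: $310,380 + $954,650 = $1,265,030
Cap: 4% of $3,557,500 = $142,300
Cap at $142,300: $1,265,030 exceeds the cap → $142,300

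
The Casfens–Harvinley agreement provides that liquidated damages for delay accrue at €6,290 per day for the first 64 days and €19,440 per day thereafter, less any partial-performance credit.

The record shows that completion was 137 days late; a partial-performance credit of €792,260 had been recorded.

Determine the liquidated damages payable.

€1,029,420

First 64 days: 64 × €6,290 = €402,560
Remaining days: (137 − 64) × €19,440 = €1,419,120
Accrued per-day damages: €402,560 + €1,419,120 = €1,821,680
Less partial-performance credit: €1,821,680 − €792,260 = €1,029,420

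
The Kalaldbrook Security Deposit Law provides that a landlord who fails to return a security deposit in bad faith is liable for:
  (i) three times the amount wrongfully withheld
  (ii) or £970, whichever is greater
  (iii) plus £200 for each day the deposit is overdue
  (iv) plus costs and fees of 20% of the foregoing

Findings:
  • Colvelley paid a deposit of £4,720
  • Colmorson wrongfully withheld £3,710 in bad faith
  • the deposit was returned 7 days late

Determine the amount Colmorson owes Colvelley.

Trebled: 3 × £3,710 = £11,130
Minimum £970: £11,130 meets the minimum, no increase.
Late-return penalty: 7 × £200 = £1,400
Damages plus late penalty: £11,130 + £1,400 = £12,530
Costs and fees: 20% of £12,530 = £2,506
Total recovery: £12,530 + £2,506 = £15,036

Recovery: £15,036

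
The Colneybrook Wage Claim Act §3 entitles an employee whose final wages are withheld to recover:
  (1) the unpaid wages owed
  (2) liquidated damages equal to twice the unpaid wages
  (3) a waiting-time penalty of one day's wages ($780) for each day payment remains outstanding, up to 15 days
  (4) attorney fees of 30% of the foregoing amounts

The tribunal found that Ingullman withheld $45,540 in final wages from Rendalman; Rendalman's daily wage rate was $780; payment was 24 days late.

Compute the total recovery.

$192,816

Doubled: 2 × $45,540 = $91,080
Penalty days: min(24, 15) = 15
Waiting-time penalty: 15 × $780 = $11,700
Subtotal: $45,540 + $91,080 + $11,700 = $148,320
Attorney fees: 30% of $148,320 = $44,496
Total award: $148,320 + $44,496 = $192,816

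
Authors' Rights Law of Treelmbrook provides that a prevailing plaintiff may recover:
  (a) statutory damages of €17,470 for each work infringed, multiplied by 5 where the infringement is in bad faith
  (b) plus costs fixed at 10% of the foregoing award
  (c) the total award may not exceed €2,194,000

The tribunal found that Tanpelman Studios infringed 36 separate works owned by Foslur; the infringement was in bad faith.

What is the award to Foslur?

€2,194,000

Statutory damages: 36 × €17,470 = €628,920
Multiplied by 5: 5 × €628,920 = €3,144,600
Costs: 10% of €3,144,600 = €314,460
Award plus costs: €3,144,600 + €314,460 = €3,459,060
Cap at €2,194,000: €3,459,060 exceeds the cap → €2,194,000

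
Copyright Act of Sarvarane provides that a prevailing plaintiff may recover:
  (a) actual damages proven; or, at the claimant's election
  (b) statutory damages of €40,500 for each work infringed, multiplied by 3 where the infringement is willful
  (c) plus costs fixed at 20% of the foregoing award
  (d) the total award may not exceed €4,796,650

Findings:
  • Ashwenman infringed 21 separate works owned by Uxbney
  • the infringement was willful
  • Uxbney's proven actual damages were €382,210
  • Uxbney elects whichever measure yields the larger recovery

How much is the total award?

€3,061,800

Statutory damages: 21 × €40,500 = €850,500
Trebled: 3 × €850,500 = €2,551,500
Greater of actual damages (€382,210) or enhanced statutory damages (€2,551,500): €2,551,500
Costs: 20% of €2,551,500 = €510,300
Award plus costs: €2,551,500 + €510,300 = €3,061,800
Cap at €4,796,650: €3,061,800 is within the cap, no reduction.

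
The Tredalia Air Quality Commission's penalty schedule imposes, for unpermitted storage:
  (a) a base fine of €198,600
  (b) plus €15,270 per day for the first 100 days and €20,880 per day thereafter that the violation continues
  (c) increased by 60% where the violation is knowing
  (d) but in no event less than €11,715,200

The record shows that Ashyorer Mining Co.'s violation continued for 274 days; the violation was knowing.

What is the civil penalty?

First 100 days: 100 × €15,270 = €1,527,000
Remaining days: (274 − 100) × €20,880 = €3,633,120
Per-day component: €1,527,000 + €3,633,120 = €5,160,120
Base plus per-day: €198,600 + €5,160,120 = €5,358,720
Enhancement: 60% of €5,358,720 = €3,215,232
Enhanced fine: €5,358,720 + €3,215,232 = €8,573,952
Minimum €11,715,200: €8,573,952 is below the minimum → €11,715,200

€11,715,200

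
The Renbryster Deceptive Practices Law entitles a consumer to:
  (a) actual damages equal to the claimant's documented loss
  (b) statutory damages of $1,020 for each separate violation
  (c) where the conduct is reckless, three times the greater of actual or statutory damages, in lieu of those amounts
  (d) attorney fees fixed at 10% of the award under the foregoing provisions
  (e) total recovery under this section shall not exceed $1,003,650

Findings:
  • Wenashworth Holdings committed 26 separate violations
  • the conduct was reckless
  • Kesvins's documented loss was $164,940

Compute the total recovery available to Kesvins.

Statutory damages: 26 × $1,020 = $26,520
Greater of actual damages ($164,940) or statutory damages ($26,520): $164,940
Trebled: 3 × $164,940 = $494,820
Attorney fees: 10% of $494,820 = $49,482
Total before cap: $494,820 + $49,482 = $544,302
Cap at $1,003,650: $544,302 is within the cap, no reduction.

$544,302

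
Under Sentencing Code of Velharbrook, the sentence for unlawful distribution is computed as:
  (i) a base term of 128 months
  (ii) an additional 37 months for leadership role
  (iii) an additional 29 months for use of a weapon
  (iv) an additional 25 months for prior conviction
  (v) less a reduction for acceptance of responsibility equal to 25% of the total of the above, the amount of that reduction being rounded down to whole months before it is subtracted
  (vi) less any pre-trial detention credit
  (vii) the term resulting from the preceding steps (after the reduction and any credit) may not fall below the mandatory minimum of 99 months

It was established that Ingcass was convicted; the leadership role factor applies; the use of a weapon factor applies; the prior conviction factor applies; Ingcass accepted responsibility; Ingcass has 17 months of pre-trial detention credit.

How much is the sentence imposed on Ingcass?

148 months

Leadership role enhancement: +37 months
Use of a weapon enhancement: +29 months
Prior conviction enhancement: +25 months
Adjusted term: 128 months + 37 months + 29 months + 25 months = 219 months
Acceptance of responsibility reduction: 25% of 219 months = 54 months (rounded down)
After reduction: 219 − 54 = 165 months
Less pre-trial detention credit: 165 months − 17 months = 148 months
Minimum 99 months: 148 months meets the minimum, no increase.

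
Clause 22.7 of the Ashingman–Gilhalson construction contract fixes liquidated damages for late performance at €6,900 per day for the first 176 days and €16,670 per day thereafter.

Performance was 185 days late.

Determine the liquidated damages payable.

First 176 days: 176 × €6,900 = €1,214,400
Remaining days: (185 − 176) × €16,670 = €150,030
Accrued per-day damages: €1,214,400 + €150,030 = €1,364,430

€1,364,430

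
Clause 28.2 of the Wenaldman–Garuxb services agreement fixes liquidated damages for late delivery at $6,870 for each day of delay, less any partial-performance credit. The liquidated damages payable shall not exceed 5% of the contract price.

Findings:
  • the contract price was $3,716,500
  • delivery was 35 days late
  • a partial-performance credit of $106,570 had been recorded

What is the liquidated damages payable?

Per-day damages: 35 × $6,870 = $240,450
Less partial-performance credit: $240,450 − $106,570 = $133,880
Cap: 5% of $3,716,500 = $185,825
Cap at $185,825: $133,880 is within the cap, no reduction.

$133,880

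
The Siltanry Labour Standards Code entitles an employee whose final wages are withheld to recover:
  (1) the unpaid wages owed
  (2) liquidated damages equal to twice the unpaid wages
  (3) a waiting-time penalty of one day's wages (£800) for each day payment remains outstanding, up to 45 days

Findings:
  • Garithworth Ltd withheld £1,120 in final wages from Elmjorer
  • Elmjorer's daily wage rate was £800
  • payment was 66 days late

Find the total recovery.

Doubled: 2 × £1,120 = £2,240
Penalty days: min(66, 45) = 45
Waiting-time penalty: 45 × £800 = £36,000
Total award: £1,120 + £2,240 + £36,000 = £39,360

£39,360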